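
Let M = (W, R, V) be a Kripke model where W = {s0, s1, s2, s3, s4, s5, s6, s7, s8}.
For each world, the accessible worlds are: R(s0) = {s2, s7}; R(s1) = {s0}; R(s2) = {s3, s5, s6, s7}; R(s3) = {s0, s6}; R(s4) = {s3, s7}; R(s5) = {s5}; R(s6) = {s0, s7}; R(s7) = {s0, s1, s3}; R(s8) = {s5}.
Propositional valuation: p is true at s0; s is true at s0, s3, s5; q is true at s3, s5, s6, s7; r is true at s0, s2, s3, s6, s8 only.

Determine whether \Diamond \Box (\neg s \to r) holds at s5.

At s5: \Diamond \Box (\neg s \to r) requires \Box (\neg s \to r) at some successor in {s5}.
  \Box (\neg s \to r) holds at s5, so \Diamond \Box (\neg s \to r) is true at s5.
    At s5: \Box (\neg s \to r) requires \neg s \to r at every successor {s5}.
      At s5: \neg s \to r is true.
    So \Box (\neg s \to r) is true at s5.

Yes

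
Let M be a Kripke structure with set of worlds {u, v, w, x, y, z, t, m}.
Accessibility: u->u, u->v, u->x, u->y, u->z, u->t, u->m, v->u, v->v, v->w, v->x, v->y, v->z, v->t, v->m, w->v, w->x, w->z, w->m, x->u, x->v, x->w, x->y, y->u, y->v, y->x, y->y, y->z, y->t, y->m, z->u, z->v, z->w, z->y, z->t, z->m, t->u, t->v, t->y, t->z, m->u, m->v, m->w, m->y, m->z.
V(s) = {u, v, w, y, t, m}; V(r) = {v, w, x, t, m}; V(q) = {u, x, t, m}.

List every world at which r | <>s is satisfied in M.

Let φ = r | <>s. Evaluate φ at each world:
  u (successors {u, v, x, y, z, t, m}): φ is true.
  v (successors {u, v, w, x, y, z, t, m}): φ is true.
  w (successors {v, x, z, m}): φ is true.
  x (successors {u, v, w, y}): φ is true.
  y (successors {u, v, x, y, z, t, m}): φ is true.
  z (successors {u, v, w, y, t, m}): φ is true.
  t (successors {u, v, y, z}): φ is true.
  m (successors {u, v, w, y, z}): φ is true.
For instance, at m:
  At m: r is true, <>s is true, so r | <>s is true.
    At m: <>s requires s at some successor in {u, v, w, y, z}.
      s holds at u, so <>s is true at m.
Satisfying worlds: {u, v, w, x, y, z, t, m}

u, v, w, x, y, z, t, m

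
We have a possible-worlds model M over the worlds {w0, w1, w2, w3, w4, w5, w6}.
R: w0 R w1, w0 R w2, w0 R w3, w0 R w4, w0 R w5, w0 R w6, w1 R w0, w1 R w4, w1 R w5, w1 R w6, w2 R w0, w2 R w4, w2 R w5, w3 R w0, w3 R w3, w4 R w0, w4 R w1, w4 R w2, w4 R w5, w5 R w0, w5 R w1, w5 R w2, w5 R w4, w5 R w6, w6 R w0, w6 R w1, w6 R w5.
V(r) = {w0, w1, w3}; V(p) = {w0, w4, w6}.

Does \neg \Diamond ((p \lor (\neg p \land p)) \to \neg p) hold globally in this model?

No

Let φ = \neg \Diamond ((p \lor (\neg p \land p)) \to \neg p). Evaluate φ at each world:
  w0 (successors {w1, w2, w3, w4, w5, w6}): φ is false.
  w1 (successors {w0, w4, w5, w6}): φ is false.
  w2 (successors {w0, w4, w5}): φ is false.
  w3 (successors {w0, w3}): φ is false.
  w4 (successors {w0, w1, w2, w5}): φ is false.
  w5 (successors {w0, w1, w2, w4, w6}): φ is false.
  w6 (successors {w0, w1, w5}): φ is false.
Detail at w0 (counterexample):
  At w0: \Diamond ((p \lor (\neg p \land p)) \to \neg p) is true, so \neg \Diamond ((p \lor (\neg p \land p)) \to \neg p) is false.
    At w0: \Diamond ((p \lor (\neg p \land p)) \to \neg p) requires (p \lor (\neg p \land p)) \to \neg p at some successor in {w1, w2, w3, w4, w5, w6}.
      (p \lor (\neg p \land p)) \to \neg p holds at w1, so \Diamond ((p \lor (\neg p \land p)) \to \neg p) is true at w0.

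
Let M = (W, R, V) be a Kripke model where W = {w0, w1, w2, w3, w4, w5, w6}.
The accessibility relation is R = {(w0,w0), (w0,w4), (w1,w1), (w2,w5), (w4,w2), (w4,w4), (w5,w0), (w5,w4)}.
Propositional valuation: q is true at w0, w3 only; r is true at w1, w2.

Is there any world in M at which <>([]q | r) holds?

Let φ = <>([]q | r). Evaluate φ at each world:
  w0 (successors {w0, w4}): φ is false.
  w1 (successors {w1}): φ is true.
  w2 (successors {w5}): φ is false.
  w3 (successors ∅): φ is false.
  w4 (successors {w2, w4}): φ is true.
  w5 (successors {w0, w4}): φ is false.
  w6 (successors ∅): φ is false.
Detail at w1 (witness):
  At w1: <>([]q | r) requires []q | r at some successor in {w1}.
    []q | r holds at w1, so <>([]q | r) is true at w1.
      At w1: []q is false, r is true, so []q | r is true.

Yes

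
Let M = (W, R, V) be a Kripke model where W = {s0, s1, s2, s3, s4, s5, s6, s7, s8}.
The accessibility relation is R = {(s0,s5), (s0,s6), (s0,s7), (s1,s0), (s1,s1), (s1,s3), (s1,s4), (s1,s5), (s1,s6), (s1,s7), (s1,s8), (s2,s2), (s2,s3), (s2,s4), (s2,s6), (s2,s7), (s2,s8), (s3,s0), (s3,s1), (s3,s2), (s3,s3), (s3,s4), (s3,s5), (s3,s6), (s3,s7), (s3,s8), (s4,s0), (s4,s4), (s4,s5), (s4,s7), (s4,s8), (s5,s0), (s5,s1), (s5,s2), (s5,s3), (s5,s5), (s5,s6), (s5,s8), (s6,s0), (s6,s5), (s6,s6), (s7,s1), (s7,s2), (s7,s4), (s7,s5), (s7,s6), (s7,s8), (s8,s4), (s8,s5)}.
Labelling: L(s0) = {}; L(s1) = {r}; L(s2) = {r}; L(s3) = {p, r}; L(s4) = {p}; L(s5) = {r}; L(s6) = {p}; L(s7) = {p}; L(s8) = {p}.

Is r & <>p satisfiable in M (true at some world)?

Yes

Let φ = r & <>p. Evaluate φ at each world:
  s0 (successors {s5, s6, s7}): φ is false.
  s1 (successors {s0, s1, s3, s4, s5, s6, s7, s8}): φ is true.
  s2 (successors {s2, s3, s4, s6, s7, s8}): φ is true.
  s3 (successors {s0, s1, s2, s3, s4, s5, s6, s7, s8}): φ is true.
  s4 (successors {s0, s4, s5, s7, s8}): φ is false.
  s5 (successors {s0, s1, s2, s3, s5, s6, s8}): φ is true.
  s6 (successors {s0, s5, s6}): φ is false.
  s7 (successors {s1, s2, s4, s5, s6, s8}): φ is false.
  s8 (successors {s4, s5}): φ is false.
Detail at s1 (witness):
  At s1: r is true, <>p is true, so r & <>p is true.
    At s1: <>p requires p at some successor in {s0, s1, s3, s4, s5, s6, s7, s8}.
      p holds at s3, so <>p is true at s1.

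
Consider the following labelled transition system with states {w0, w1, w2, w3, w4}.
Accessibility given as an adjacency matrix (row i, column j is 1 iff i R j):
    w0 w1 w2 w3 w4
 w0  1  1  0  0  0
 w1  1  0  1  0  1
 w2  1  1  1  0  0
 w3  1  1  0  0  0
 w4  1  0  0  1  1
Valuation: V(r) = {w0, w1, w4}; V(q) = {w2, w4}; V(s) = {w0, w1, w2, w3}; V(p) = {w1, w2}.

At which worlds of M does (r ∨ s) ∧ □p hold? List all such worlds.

Let φ = (r ∨ s) ∧ □p. Evaluate φ at each world:
  w0 (successors {w0, w1}): φ is false.
  w1 (successors {w0, w2, w4}): φ is false.
  w2 (successors {w0, w1, w2}): φ is false.
  w3 (successors {w0, w1}): φ is false.
  w4 (successors {w0, w3, w4}): φ is false.
For instance, at w3:
  At w3: r ∨ s is true, □p is false, so (r ∨ s) ∧ □p is false.
    At w3: □p requires p at every successor {w0, w1}.
      p fails at w0, so □p is false at w3.
Satisfying worlds: none.

none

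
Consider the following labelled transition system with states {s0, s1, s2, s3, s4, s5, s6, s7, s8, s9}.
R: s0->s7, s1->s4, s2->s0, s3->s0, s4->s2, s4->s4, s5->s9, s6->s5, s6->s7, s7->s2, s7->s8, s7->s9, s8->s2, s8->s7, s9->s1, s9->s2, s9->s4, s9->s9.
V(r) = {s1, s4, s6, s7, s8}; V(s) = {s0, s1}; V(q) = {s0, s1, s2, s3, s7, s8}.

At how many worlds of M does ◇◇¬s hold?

Let φ = ◇◇¬s. Evaluate φ at each world:
  s0 (successors {s7}): φ is true.
  s1 (successors {s4}): φ is true.
  s2 (successors {s0}): φ is true.
  s3 (successors {s0}): φ is true.
  s4 (successors {s2, s4}): φ is true.
  s5 (successors {s9}): φ is true.
  s6 (successors {s5, s7}): φ is true.
  s7 (successors {s2, s8, s9}): φ is true.
  s8 (successors {s2, s7}): φ is true.
  s9 (successors {s1, s2, s4, s9}): φ is true.
For instance, at s5:
  At s5: ◇◇¬s requires ◇¬s at some successor in {s9}.
    ◇¬s holds at s9, so ◇◇¬s is true at s5.
      At s9: ◇¬s requires ¬s at some successor in {s1, s2, s4, s9}.
        ¬s holds at s2, so ◇¬s is true at s9.
Satisfying worlds: {s0, s1, s2, s3, s4, s5, s6, s7, s8, s9}

10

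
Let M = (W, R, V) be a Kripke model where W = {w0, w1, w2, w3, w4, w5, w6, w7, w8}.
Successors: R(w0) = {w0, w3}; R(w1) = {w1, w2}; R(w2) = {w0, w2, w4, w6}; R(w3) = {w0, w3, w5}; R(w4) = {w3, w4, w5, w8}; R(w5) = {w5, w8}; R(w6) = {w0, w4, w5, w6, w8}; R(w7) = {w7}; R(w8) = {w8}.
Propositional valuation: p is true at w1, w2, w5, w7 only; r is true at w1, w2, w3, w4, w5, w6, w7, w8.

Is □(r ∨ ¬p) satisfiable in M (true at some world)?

Let φ = □(r ∨ ¬p). Evaluate φ at each world:
  w0 (successors {w0, w3}): φ is true.
  w1 (successors {w1, w2}): φ is true.
  w2 (successors {w0, w2, w4, w6}): φ is true.
  w3 (successors {w0, w3, w5}): φ is true.
  w4 (successors {w3, w4, w5, w8}): φ is true.
  w5 (successors {w5, w8}): φ is true.
  w6 (successors {w0, w4, w5, w6, w8}): φ is true.
  w7 (successors {w7}): φ is true.
  w8 (successors {w8}): φ is true.
Detail at w0 (witness):
  At w0: □(r ∨ ¬p) requires r ∨ ¬p at every successor {w0, w3}.
    At w0: r ∨ ¬p is true.
    At w3: r ∨ ¬p is true.
  So □(r ∨ ¬p) is true at w0.

Yes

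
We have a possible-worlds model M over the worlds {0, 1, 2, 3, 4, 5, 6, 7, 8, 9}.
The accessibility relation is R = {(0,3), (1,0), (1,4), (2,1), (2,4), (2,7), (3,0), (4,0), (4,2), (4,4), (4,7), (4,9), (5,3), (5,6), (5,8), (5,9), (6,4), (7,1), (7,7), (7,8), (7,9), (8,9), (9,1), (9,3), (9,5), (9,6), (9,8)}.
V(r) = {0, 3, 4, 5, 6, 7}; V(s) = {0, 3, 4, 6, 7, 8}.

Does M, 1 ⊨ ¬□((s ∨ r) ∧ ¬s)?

At 1: □((s ∨ r) ∧ ¬s) is false, so ¬□((s ∨ r) ∧ ¬s) is true.
  At 1: □((s ∨ r) ∧ ¬s) requires (s ∨ r) ∧ ¬s at every successor {0, 4}.
    (s ∨ r) ∧ ¬s fails at 0, so □((s ∨ r) ∧ ¬s) is false at 1.

Yes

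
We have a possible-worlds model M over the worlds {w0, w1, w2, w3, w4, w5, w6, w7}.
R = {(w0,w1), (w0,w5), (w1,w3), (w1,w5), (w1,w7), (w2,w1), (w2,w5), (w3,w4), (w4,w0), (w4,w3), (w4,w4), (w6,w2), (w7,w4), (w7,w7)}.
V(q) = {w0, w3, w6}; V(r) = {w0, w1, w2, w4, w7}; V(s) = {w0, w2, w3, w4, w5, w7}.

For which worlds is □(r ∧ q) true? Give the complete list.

Let φ = □(r ∧ q). Evaluate φ at each world:
  w0 (successors {w1, w5}): φ is false.
  w1 (successors {w3, w5, w7}): φ is false.
  w2 (successors {w1, w5}): φ is false.
  w3 (successors {w4}): φ is false.
  w4 (successors {w0, w3, w4}): φ is false.
  w5 (successors ∅): φ is true.
  w6 (successors {w2}): φ is false.
  w7 (successors {w4, w7}): φ is false.
For instance, at w6:
  At w6: □(r ∧ q) requires r ∧ q at every successor {w2}.
    r ∧ q fails at w2, so □(r ∧ q) is false at w6.
Satisfying worlds: {w5}

w5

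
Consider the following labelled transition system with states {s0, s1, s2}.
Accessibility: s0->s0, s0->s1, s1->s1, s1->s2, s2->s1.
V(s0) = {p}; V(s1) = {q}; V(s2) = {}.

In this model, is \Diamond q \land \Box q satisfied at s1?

At s1: \Diamond q is true, \Box q is false, so \Diamond q \land \Box q is false.
  At s1: \Diamond q requires q at some successor in {s1, s2}.
    q holds at s1, so \Diamond q is true at s1.
  At s1: \Box q requires q at every successor {s1, s2}.
    q fails at s2, so \Box q is false at s1.

No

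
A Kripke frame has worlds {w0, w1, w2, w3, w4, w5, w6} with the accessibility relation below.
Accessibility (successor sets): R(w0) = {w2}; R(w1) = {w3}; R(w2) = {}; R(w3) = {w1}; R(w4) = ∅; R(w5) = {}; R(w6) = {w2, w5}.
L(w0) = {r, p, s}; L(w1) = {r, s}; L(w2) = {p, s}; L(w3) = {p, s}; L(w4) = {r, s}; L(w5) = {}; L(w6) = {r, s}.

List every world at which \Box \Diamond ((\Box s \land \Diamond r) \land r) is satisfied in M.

Let φ = \Box \Diamond ((\Box s \land \Diamond r) \land r). Evaluate φ at each world:
  w0 (successors {w2}): φ is false.
  w1 (successors {w3}): φ is false.
  w2 (successors ∅): φ is true.
  w3 (successors {w1}): φ is false.
  w4 (successors ∅): φ is true.
  w5 (successors ∅): φ is true.
  w6 (successors {w2, w5}): φ is false.
For instance, at w0:
  At w0: \Box \Diamond ((\Box s \land \Diamond r) \land r) requires \Diamond ((\Box s \land \Diamond r) \land r) at every successor {w2}.
    \Diamond ((\Box s \land \Diamond r) \land r) fails at w2, so \Box \Diamond ((\Box s \land \Diamond r) \land r) is false at w0.
      At w2: no accessible worlds, so \Diamond ((\Box s \land \Diamond r) \land r) is false.
Satisfying worlds: {w2, w4, w5}

w2, w4, w5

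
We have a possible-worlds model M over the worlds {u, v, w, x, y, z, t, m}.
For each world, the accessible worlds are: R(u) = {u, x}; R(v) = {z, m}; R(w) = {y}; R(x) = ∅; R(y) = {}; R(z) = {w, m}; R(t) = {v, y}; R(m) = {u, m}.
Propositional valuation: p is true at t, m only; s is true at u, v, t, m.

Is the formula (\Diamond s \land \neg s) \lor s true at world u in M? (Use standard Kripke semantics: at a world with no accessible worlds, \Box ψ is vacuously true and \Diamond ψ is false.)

Yes

At u: \Diamond s \land \neg s is false, s is true, so (\Diamond s \land \neg s) \lor s is true.
  At u: \Diamond s is true, \neg s is false, so \Diamond s \land \neg s is false.
    At u: \Diamond s requires s at some successor in {u, x}.
      s holds at u, so \Diamond s is true at u.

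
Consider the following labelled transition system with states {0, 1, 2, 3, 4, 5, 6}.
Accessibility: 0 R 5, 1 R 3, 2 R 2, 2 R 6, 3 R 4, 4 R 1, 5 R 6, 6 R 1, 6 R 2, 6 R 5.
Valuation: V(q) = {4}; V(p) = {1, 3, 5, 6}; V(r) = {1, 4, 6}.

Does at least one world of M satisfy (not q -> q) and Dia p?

Yes

Let φ = (not q -> q) and Dia p. Evaluate φ at each world:
  0 (successors {5}): φ is false.
  1 (successors {3}): φ is false.
  2 (successors {2, 6}): φ is false.
  3 (successors {4}): φ is false.
  4 (successors {1}): φ is true.
  5 (successors {6}): φ is false.
  6 (successors {1, 2, 5}): φ is false.
Detail at 4 (witness):
  At 4: not q -> q is true, Dia p is true, so (not q -> q) and Dia p is true.
    At 4: Dia p requires p at some successor in {1}.
      p holds at 1, so Dia p is true at 4.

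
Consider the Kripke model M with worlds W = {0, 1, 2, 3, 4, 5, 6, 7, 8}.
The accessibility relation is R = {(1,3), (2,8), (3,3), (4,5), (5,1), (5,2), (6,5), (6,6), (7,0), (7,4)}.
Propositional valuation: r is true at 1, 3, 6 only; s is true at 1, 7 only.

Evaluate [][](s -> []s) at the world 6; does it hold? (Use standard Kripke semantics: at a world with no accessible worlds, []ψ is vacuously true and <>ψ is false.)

At 6: [][](s -> []s) requires [](s -> []s) at every successor {5, 6}.
  [](s -> []s) fails at 5, so [][](s -> []s) is false at 6.
    At 5: [](s -> []s) requires s -> []s at every successor {1, 2}.
      s -> []s fails at 1, so [](s -> []s) is false at 5.

No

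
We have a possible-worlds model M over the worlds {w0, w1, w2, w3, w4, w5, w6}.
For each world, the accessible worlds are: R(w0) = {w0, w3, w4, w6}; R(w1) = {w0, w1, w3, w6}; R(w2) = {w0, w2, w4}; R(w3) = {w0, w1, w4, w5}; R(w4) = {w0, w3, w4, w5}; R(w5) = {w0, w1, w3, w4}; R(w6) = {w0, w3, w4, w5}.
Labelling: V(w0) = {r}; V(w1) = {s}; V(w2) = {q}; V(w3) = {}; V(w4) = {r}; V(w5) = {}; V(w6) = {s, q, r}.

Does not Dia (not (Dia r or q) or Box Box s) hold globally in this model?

Yes

Recall that Box ψ holds at a world iff ψ holds at every accessible world, and Dia ψ holds iff ψ holds at some accessible world.
Let φ = not Dia (not (Dia r or q) or Box Box s). Evaluate φ at each world:
  w0 (successors {w0, w3, w4, w6}): φ is true.
  w1 (successors {w0, w1, w3, w6}): φ is true.
  w2 (successors {w0, w2, w4}): φ is true.
  w3 (successors {w0, w1, w4, w5}): φ is true.
  w4 (successors {w0, w3, w4, w5}): φ is true.
  w5 (successors {w0, w1, w3, w4}): φ is true.
  w6 (successors {w0, w3, w4, w5}): φ is true.
For instance, at w5:
  At w5: Dia (not (Dia r or q) or Box Box s) is false, so not Dia (not (Dia r or q) or Box Box s) is true.
    At w5: Dia (not (Dia r or q) or Box Box s) requires not (Dia r or q) or Box Box s at some successor in {w0, w1, w3, w4}.
      At w0: not (Dia r or q) or Box Box s is false.
      At w1: not (Dia r or q) or Box Box s is false.
      At w3: not (Dia r or q) or Box Box s is false.
      At w4: not (Dia r or q) or Box Box s is false.
    So Dia (not (Dia r or q) or Box Box s) is false at w5.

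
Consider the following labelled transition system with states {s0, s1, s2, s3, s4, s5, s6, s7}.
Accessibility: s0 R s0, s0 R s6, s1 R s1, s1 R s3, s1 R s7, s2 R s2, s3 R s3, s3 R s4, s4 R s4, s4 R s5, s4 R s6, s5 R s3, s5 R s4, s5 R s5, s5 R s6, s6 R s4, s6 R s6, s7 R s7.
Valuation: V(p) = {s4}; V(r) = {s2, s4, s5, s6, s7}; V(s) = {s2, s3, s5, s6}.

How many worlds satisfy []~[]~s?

6

Let φ = []~[]~s. Evaluate φ at each world:
  s0 (successors {s0, s6}): φ is true.
  s1 (successors {s1, s3, s7}): φ is false.
  s2 (successors {s2}): φ is true.
  s3 (successors {s3, s4}): φ is true.
  s4 (successors {s4, s5, s6}): φ is true.
  s5 (successors {s3, s4, s5, s6}): φ is true.
  s6 (successors {s4, s6}): φ is true.
  s7 (successors {s7}): φ is false.
For instance, at s4:
  At s4: []~[]~s requires ~[]~s at every successor {s4, s5, s6}.
      At s4: []~s is false, so ~[]~s is true.
      At s5: []~s is false, so ~[]~s is true.
      At s6: []~s is false, so ~[]~s is true.
  So []~[]~s is true at s4.
Satisfying worlds: {s0, s2, s3, s4, s5, s6}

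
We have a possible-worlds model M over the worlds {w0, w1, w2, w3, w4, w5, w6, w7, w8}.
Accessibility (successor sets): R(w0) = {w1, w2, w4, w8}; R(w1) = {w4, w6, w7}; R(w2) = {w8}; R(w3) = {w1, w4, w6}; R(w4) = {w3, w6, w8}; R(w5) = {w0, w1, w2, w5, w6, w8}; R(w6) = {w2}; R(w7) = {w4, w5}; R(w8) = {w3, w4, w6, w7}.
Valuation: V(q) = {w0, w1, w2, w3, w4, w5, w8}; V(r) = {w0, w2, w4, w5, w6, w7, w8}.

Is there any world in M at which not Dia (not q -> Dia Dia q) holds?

Let φ = not Dia (not q -> Dia Dia q). Evaluate φ at each world:
  w0 (successors {w1, w2, w4, w8}): φ is false.
  w1 (successors {w4, w6, w7}): φ is false.
  w2 (successors {w8}): φ is false.
  w3 (successors {w1, w4, w6}): φ is false.
  w4 (successors {w3, w6, w8}): φ is false.
  w5 (successors {w0, w1, w2, w5, w6, w8}): φ is false.
  w6 (successors {w2}): φ is false.
  w7 (successors {w4, w5}): φ is false.
  w8 (successors {w3, w4, w6, w7}): φ is false.
For instance, at w2:
  At w2: Dia (not q -> Dia Dia q) is true, so not Dia (not q -> Dia Dia q) is false.
    At w2: Dia (not q -> Dia Dia q) requires not q -> Dia Dia q at some successor in {w8}.
      not q -> Dia Dia q holds at w8, so Dia (not q -> Dia Dia q) is true at w2.

No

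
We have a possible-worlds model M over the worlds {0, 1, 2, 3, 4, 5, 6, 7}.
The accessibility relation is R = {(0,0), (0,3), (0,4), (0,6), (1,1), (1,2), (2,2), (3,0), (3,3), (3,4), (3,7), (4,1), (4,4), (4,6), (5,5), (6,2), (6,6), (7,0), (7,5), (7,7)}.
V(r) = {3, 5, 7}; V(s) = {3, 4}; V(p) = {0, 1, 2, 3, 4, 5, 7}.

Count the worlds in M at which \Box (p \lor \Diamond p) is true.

8

Let φ = \Box (p \lor \Diamond p). Evaluate φ at each world:
  0 (successors {0, 3, 4, 6}): φ is true.
  1 (successors {1, 2}): φ is true.
  2 (successors {2}): φ is true.
  3 (successors {0, 3, 4, 7}): φ is true.
  4 (successors {1, 4, 6}): φ is true.
  5 (successors {5}): φ is true.
  6 (successors {2, 6}): φ is true.
  7 (successors {0, 5, 7}): φ is true.
For instance, at 0:
  At 0: \Box (p \lor \Diamond p) requires p \lor \Diamond p at every successor {0, 3, 4, 6}.
    At 0: p \lor \Diamond p is true.
    At 3: p \lor \Diamond p is true.
    At 4: p \lor \Diamond p is true.
    At 6: p \lor \Diamond p is true.
  So \Box (p \lor \Diamond p) is true at 0.
Satisfying worlds: {0, 1, 2, 3, 4, 5, 6, 7}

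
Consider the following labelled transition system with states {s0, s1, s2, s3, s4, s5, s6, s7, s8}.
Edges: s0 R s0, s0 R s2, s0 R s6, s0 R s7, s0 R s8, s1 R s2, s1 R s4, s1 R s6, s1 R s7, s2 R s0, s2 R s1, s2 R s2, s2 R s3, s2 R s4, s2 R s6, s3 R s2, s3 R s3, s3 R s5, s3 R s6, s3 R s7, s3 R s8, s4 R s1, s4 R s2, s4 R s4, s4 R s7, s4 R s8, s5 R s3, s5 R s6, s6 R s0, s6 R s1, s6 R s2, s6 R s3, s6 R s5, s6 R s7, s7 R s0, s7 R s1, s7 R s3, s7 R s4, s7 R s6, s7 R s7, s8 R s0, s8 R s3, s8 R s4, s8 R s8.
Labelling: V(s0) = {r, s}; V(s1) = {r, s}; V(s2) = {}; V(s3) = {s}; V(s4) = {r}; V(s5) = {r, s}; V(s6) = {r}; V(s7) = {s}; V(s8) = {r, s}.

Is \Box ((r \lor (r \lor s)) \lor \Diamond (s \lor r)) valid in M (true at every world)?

Yes

Let φ = \Box ((r \lor (r \lor s)) \lor \Diamond (s \lor r)). Evaluate φ at each world:
  s0 (successors {s0, s2, s6, s7, s8}): φ is true.
  s1 (successors {s2, s4, s6, s7}): φ is true.
  s2 (successors {s0, s1, s2, s3, s4, s6}): φ is true.
  s3 (successors {s2, s3, s5, s6, s7, s8}): φ is true.
  s4 (successors {s1, s2, s4, s7, s8}): φ is true.
  s5 (successors {s3, s6}): φ is true.
  s6 (successors {s0, s1, s2, s3, s5, s7}): φ is true.
  s7 (successors {s0, s1, s3, s4, s6, s7}): φ is true.
  s8 (successors {s0, s3, s4, s8}): φ is true.
For instance, at s2:
  At s2: \Box ((r \lor (r \lor s)) \lor \Diamond (s \lor r)) requires (r \lor (r \lor s)) \lor \Diamond (s \lor r) at every successor {s0, s1, s2, s3, s4, s6}.
    At s0: (r \lor (r \lor s)) \lor \Diamond (s \lor r) is true.
    At s1: (r \lor (r \lor s)) \lor \Diamond (s \lor r) is true.
    At s2: (r \lor (r \lor s)) \lor \Diamond (s \lor r) is true.
    At s3: (r \lor (r \lor s)) \lor \Diamond (s \lor r) is true.
    At s4: (r \lor (r \lor s)) \lor \Diamond (s \lor r) is true.
    At s6: (r \lor (r \lor s)) \lor \Diamond (s \lor r) is true.
  So \Box ((r \lor (r \lor s)) \lor \Diamond (s \lor r)) is true at s2.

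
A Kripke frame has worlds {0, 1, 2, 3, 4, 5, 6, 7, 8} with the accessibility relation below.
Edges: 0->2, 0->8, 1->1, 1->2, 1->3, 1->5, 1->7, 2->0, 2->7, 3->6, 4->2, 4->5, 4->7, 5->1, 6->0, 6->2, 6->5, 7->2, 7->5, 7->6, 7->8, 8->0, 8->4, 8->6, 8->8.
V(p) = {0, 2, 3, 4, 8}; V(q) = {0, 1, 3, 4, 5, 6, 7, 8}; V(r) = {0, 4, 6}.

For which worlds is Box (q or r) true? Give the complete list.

Recall that Box ψ holds at a world iff ψ holds at every accessible world, and Dia ψ holds iff ψ holds at some accessible world.
Let φ = Box (q or r). Evaluate φ at each world:
  0 (successors {2, 8}): φ is false.
  1 (successors {1, 2, 3, 5, 7}): φ is false.
  2 (successors {0, 7}): φ is true.
  3 (successors {6}): φ is true.
  4 (successors {2, 5, 7}): φ is false.
  5 (successors {1}): φ is true.
  6 (successors {0, 2, 5}): φ is false.
  7 (successors {2, 5, 6, 8}): φ is false.
  8 (successors {0, 4, 6, 8}): φ is true.
For instance, at 2:
  At 2: Box (q or r) requires q or r at every successor {0, 7}.
    At 0: q or r is true.
    At 7: q or r is true.
  So Box (q or r) is true at 2.
Satisfying worlds: {2, 3, 5, 8}

2, 3, 5, 8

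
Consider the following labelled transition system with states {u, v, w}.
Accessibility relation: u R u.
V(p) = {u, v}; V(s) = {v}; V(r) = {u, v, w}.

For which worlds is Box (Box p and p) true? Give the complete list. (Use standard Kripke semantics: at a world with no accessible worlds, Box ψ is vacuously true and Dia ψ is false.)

u, v, w

Let φ = Box (Box p and p). Evaluate φ at each world:
  u (successors {u}): φ is true.
  v (successors ∅): φ is true.
  w (successors ∅): φ is true.
For instance, at u:
  At u: Box (Box p and p) requires Box p and p at every successor {u}.
      At u: Box p is true, p is true, so Box p and p is true.
  So Box (Box p and p) is true at u.
Satisfying worlds: {u, v, w}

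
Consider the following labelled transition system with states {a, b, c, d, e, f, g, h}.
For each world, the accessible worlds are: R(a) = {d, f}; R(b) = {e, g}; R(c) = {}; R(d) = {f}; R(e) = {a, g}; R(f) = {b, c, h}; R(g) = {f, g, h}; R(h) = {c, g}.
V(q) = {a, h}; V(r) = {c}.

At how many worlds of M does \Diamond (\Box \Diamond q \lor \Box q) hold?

3

Recall that \Box ψ holds at a world iff ψ holds at every accessible world, and \Diamond ψ holds iff ψ holds at some accessible world.
Let φ = \Diamond (\Box \Diamond q \lor \Box q). Evaluate φ at each world:
  a (successors {d, f}): φ is true.
  b (successors {e, g}): φ is false.
  c (successors ∅): φ is false.
  d (successors {f}): φ is false.
  e (successors {a, g}): φ is false.
  f (successors {b, c, h}): φ is true.
  g (successors {f, g, h}): φ is false.
  h (successors {c, g}): φ is true.
For instance, at e:
  At e: \Diamond (\Box \Diamond q \lor \Box q) requires \Box \Diamond q \lor \Box q at some successor in {a, g}.
    At a: \Box \Diamond q \lor \Box q is false.
    At g: \Box \Diamond q \lor \Box q is false.
  So \Diamond (\Box \Diamond q \lor \Box q) is false at e.
Satisfying worlds: {a, f, h}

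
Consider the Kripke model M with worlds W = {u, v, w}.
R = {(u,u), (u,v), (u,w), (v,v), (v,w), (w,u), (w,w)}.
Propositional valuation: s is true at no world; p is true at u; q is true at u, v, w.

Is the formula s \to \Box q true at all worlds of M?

Yes

Let φ = s \to \Box q. Evaluate φ at each world:
  u (successors {u, v, w}): φ is true.
  v (successors {v, w}): φ is true.
  w (successors {u, w}): φ is true.
For instance, at w:
  At w: s is false, \Box q is true, so s \to \Box q is true.
    At w: \Box q requires q at every successor {u, w}.
      At u: q is true.
      At w: q is true.
    So \Box q is true at w.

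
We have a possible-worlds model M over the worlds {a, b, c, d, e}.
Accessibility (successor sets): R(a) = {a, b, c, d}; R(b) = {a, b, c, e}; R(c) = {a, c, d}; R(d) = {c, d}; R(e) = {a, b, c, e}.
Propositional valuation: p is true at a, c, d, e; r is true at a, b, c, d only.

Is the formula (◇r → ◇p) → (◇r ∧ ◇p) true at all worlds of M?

Let φ = (◇r → ◇p) → (◇r ∧ ◇p). Evaluate φ at each world:
  a (successors {a, b, c, d}): φ is true.
  b (successors {a, b, c, e}): φ is true.
  c (successors {a, c, d}): φ is true.
  d (successors {c, d}): φ is true.
  e (successors {a, b, c, e}): φ is true.
For instance, at b:
  At b: ◇r → ◇p is true, ◇r ∧ ◇p is true, so (◇r → ◇p) → (◇r ∧ ◇p) is true.
    At b: ◇r is true, ◇p is true, so ◇r → ◇p is true.
      At b: ◇r requires r at some successor in {a, b, c, e}.
        r holds at a, so ◇r is true at b.
      At b: ◇p requires p at some successor in {a, b, c, e}.
        p holds at a, so ◇p is true at b.
    At b: ◇r is true, ◇p is true, so ◇r ∧ ◇p is true.
      At b: ◇r requires r at some successor in {a, b, c, e}.
        r holds at a, so ◇r is true at b.
      At b: ◇p requires p at some successor in {a, b, c, e}.
        p holds at a, so ◇p is true at b.

Yes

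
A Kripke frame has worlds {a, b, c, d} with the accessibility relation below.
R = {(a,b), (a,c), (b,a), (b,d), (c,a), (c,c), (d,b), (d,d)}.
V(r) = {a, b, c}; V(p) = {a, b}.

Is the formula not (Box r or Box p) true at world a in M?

No

At a: Box r or Box p is true, so not (Box r or Box p) is false.
  At a: Box r is true, Box p is false, so Box r or Box p is true.
    At a: Box r requires r at every successor {b, c}.
      At b: r is true.
      At c: r is true.
    So Box r is true at a.
    At a: Box p requires p at every successor {b, c}.
      p fails at c, so Box p is false at a.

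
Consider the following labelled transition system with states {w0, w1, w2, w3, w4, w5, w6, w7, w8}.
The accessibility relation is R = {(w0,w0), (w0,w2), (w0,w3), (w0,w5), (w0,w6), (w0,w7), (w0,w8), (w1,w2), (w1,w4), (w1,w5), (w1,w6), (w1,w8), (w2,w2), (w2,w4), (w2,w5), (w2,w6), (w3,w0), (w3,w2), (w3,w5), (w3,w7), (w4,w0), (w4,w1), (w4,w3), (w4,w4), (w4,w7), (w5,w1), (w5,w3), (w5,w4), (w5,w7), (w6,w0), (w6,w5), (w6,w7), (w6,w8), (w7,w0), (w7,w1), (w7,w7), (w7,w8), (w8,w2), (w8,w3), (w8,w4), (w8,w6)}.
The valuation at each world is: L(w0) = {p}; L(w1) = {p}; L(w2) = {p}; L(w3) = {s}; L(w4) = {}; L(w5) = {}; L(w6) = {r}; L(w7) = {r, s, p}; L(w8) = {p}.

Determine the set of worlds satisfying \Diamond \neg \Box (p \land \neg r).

w0, w1, w2, w3, w4, w5, w6, w7, w8

Let φ = \Diamond \neg \Box (p \land \neg r). Evaluate φ at each world:
  w0 (successors {w0, w2, w3, w5, w6, w7, w8}): φ is true.
  w1 (successors {w2, w4, w5, w6, w8}): φ is true.
  w2 (successors {w2, w4, w5, w6}): φ is true.
  w3 (successors {w0, w2, w5, w7}): φ is true.
  w4 (successors {w0, w1, w3, w4, w7}): φ is true.
  w5 (successors {w1, w3, w4, w7}): φ is true.
  w6 (successors {w0, w5, w7, w8}): φ is true.
  w7 (successors {w0, w1, w7, w8}): φ is true.
  w8 (successors {w2, w3, w4, w6}): φ is true.
For instance, at w1:
  At w1: \Diamond \neg \Box (p \land \neg r) requires \neg \Box (p \land \neg r) at some successor in {w2, w4, w5, w6, w8}.
    \neg \Box (p \land \neg r) holds at w2, so \Diamond \neg \Box (p \land \neg r) is true at w1.
      At w2: \Box (p \land \neg r) is false, so \neg \Box (p \land \neg r) is true.
Satisfying worlds: {w0, w1, w2, w3, w4, w5, w6, w7, w8}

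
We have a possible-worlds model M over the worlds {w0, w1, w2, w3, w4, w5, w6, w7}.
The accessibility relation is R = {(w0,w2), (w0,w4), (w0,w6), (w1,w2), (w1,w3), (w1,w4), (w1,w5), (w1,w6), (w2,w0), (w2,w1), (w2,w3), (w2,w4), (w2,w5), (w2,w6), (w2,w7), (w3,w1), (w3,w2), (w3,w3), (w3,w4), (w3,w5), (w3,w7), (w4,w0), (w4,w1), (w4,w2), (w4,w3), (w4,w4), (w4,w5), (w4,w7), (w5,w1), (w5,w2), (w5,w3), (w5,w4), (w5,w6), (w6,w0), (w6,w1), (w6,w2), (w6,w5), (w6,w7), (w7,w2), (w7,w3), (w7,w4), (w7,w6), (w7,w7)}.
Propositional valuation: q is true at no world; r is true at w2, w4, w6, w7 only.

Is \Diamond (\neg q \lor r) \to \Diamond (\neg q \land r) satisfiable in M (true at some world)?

Yes

Let φ = \Diamond (\neg q \lor r) \to \Diamond (\neg q \land r). Evaluate φ at each world:
  w0 (successors {w2, w4, w6}): φ is true.
  w1 (successors {w2, w3, w4, w5, w6}): φ is true.
  w2 (successors {w0, w1, w3, w4, w5, w6, w7}): φ is true.
  w3 (successors {w1, w2, w3, w4, w5, w7}): φ is true.
  w4 (successors {w0, w1, w2, w3, w4, w5, w7}): φ is true.
  w5 (successors {w1, w2, w3, w4, w6}): φ is true.
  w6 (successors {w0, w1, w2, w5, w7}): φ is true.
  w7 (successors {w2, w3, w4, w6, w7}): φ is true.
Detail at w0 (witness):
  At w0: \Diamond (\neg q \lor r) is true, \Diamond (\neg q \land r) is true, so \Diamond (\neg q \lor r) \to \Diamond (\neg q \land r) is true.
    At w0: \Diamond (\neg q \lor r) requires \neg q \lor r at some successor in {w2, w4, w6}.
      \neg q \lor r holds at w2, so \Diamond (\neg q \lor r) is true at w0.
    At w0: \Diamond (\neg q \land r) requires \neg q \land r at some successor in {w2, w4, w6}.
      \neg q \land r holds at w2, so \Diamond (\neg q \land r) is true at w0.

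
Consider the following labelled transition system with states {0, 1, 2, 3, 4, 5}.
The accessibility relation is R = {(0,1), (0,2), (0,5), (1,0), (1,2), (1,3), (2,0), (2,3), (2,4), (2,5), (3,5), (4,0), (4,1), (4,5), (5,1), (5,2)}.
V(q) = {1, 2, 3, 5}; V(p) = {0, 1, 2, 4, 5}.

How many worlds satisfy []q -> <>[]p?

5

Let φ = []q -> <>[]p. Evaluate φ at each world:
  0 (successors {1, 2, 5}): φ is true.
  1 (successors {0, 2, 3}): φ is true.
  2 (successors {0, 3, 4, 5}): φ is true.
  3 (successors {5}): φ is true.
  4 (successors {0, 1, 5}): φ is true.
  5 (successors {1, 2}): φ is false.
For instance, at 3:
  At 3: []q is true, <>[]p is true, so []q -> <>[]p is true.
    At 3: []q requires q at every successor {5}.
      At 5: q is true.
    So []q is true at 3.
    At 3: <>[]p requires []p at some successor in {5}.
      []p holds at 5, so <>[]p is true at 3.
Satisfying worlds: {0, 1, 2, 3, 4}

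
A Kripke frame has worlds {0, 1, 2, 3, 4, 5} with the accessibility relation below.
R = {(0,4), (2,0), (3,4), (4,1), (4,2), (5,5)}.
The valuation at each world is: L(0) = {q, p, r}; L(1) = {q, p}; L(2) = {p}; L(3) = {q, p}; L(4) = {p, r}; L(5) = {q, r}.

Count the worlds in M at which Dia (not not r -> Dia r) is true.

3

Recall that Dia ψ holds at a world iff ψ holds at some accessible world.
Let φ = Dia (not not r -> Dia r). Evaluate φ at each world:
  0 (successors {4}): φ is false.
  1 (successors ∅): φ is false.
  2 (successors {0}): φ is true.
  3 (successors {4}): φ is false.
  4 (successors {1, 2}): φ is true.
  5 (successors {5}): φ is true.
For instance, at 5:
  At 5: Dia (not not r -> Dia r) requires not not r -> Dia r at some successor in {5}.
    not not r -> Dia r holds at 5, so Dia (not not r -> Dia r) is true at 5.
      At 5: not not r is true, Dia r is true, so not not r -> Dia r is true.
Satisfying worlds: {2, 4, 5}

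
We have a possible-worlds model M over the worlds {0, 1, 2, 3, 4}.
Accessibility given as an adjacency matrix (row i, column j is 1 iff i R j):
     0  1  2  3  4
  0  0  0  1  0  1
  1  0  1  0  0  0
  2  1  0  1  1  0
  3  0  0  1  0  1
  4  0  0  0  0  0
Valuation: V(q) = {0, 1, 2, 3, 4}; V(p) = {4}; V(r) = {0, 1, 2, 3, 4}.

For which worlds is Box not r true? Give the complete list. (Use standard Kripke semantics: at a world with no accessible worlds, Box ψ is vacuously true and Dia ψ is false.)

4

Let φ = Box not r. Evaluate φ at each world:
  0 (successors {2, 4}): φ is false.
  1 (successors {1}): φ is false.
  2 (successors {0, 2, 3}): φ is false.
  3 (successors {2, 4}): φ is false.
  4 (successors ∅): φ is true.
For instance, at 1:
  At 1: Box not r requires not r at every successor {1}.
    not r fails at 1, so Box not r is false at 1.
Satisfying worlds: {4}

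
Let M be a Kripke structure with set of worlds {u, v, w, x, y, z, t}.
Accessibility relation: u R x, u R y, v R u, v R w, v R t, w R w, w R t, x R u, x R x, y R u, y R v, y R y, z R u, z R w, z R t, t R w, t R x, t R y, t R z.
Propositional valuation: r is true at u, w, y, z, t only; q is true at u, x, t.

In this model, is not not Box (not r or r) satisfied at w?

Yes

At w: not Box (not r or r) is false, so not not Box (not r or r) is true.
  At w: Box (not r or r) is true, so not Box (not r or r) is false.
    At w: Box (not r or r) requires not r or r at every successor {w, t}.
      At w: not r or r is true.
      At t: not r or r is true.
    So Box (not r or r) is true at w.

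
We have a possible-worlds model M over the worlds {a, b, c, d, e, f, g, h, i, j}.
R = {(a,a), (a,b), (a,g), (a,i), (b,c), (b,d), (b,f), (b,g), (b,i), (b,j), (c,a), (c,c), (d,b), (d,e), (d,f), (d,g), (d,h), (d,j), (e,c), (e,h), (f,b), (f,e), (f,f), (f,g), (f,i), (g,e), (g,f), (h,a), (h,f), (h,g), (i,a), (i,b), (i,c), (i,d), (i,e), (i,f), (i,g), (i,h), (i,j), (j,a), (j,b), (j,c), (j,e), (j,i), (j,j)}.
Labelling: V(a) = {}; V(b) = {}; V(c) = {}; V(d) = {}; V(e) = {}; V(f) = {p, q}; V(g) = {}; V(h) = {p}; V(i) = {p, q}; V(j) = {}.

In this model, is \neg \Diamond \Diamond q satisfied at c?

At c: \Diamond \Diamond q is true, so \neg \Diamond \Diamond q is false.
  At c: \Diamond \Diamond q requires \Diamond q at some successor in {a, c}.
    \Diamond q holds at a, so \Diamond \Diamond q is true at c.
      At a: \Diamond q requires q at some successor in {a, b, g, i}.
        q holds at i, so \Diamond q is true at a.

No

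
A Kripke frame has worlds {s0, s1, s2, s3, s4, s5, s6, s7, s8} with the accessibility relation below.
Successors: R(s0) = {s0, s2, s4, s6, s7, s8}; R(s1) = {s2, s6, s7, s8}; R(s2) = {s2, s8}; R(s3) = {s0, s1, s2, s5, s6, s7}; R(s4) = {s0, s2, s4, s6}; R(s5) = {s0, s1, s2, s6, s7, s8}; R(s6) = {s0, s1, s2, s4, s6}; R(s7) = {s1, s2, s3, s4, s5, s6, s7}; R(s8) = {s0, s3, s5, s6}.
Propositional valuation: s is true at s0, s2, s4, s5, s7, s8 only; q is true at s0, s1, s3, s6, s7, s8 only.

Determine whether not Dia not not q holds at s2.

Recall that Dia ψ holds at a world iff ψ holds at some accessible world.
At s2: Dia not not q is true, so not Dia not not q is false.
  At s2: Dia not not q requires not not q at some successor in {s2, s8}.
    not not q holds at s8, so Dia not not q is true at s2.

No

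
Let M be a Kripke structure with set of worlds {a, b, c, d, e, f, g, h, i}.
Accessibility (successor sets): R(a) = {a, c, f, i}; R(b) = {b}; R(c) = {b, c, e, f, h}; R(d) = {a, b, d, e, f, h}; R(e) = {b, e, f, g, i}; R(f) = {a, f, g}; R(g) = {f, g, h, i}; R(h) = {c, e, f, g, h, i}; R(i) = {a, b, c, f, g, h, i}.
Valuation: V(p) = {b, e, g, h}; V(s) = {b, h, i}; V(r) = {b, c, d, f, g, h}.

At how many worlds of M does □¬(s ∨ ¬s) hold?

Let φ = □¬(s ∨ ¬s). Evaluate φ at each world:
  a (successors {a, c, f, i}): φ is false.
  b (successors {b}): φ is false.
  c (successors {b, c, e, f, h}): φ is false.
  d (successors {a, b, d, e, f, h}): φ is false.
  e (successors {b, e, f, g, i}): φ is false.
  f (successors {a, f, g}): φ is false.
  g (successors {f, g, h, i}): φ is false.
  h (successors {c, e, f, g, h, i}): φ is false.
  i (successors {a, b, c, f, g, h, i}): φ is false.
For instance, at b:
  At b: □¬(s ∨ ¬s) requires ¬(s ∨ ¬s) at every successor {b}.
    ¬(s ∨ ¬s) fails at b, so □¬(s ∨ ¬s) is false at b.
Satisfying worlds: none.

0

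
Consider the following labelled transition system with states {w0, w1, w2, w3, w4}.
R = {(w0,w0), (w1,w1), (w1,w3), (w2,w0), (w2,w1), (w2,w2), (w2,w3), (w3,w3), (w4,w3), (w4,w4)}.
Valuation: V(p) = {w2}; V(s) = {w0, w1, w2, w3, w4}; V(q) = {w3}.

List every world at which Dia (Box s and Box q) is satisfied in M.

w1, w2, w3, w4

Let φ = Dia (Box s and Box q). Evaluate φ at each world:
  w0 (successors {w0}): φ is false.
  w1 (successors {w1, w3}): φ is true.
  w2 (successors {w0, w1, w2, w3}): φ is true.
  w3 (successors {w3}): φ is true.
  w4 (successors {w3, w4}): φ is true.
For instance, at w1:
  At w1: Dia (Box s and Box q) requires Box s and Box q at some successor in {w1, w3}.
    Box s and Box q holds at w3, so Dia (Box s and Box q) is true at w1.
      At w3: Box s is true, Box q is true, so Box s and Box q is true.
Satisfying worlds: {w1, w2, w3, w4}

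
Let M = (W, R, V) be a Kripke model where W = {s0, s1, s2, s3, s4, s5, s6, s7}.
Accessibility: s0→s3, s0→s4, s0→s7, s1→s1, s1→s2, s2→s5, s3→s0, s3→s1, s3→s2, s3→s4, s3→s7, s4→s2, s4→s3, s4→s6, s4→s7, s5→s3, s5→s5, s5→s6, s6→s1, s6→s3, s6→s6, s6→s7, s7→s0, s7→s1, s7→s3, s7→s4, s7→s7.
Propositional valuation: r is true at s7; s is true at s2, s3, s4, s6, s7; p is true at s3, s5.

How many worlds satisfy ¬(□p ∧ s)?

7

Recall that □ψ holds at a world iff ψ holds at every accessible world, and ◇ψ holds iff ψ holds at some accessible world.
Let φ = ¬(□p ∧ s). Evaluate φ at each world:
  s0 (successors {s3, s4, s7}): φ is true.
  s1 (successors {s1, s2}): φ is true.
  s2 (successors {s5}): φ is false.
  s3 (successors {s0, s1, s2, s4, s7}): φ is true.
  s4 (successors {s2, s3, s6, s7}): φ is true.
  s5 (successors {s3, s5, s6}): φ is true.
  s6 (successors {s1, s3, s6, s7}): φ is true.
  s7 (successors {s0, s1, s3, s4, s7}): φ is true.
For instance, at s4:
  At s4: □p ∧ s is false, so ¬(□p ∧ s) is true.
    At s4: □p is false, s is true, so □p ∧ s is false.
      At s4: □p requires p at every successor {s2, s3, s6, s7}.
        p fails at s2, so □p is false at s4.
Satisfying worlds: {s0, s1, s3, s4, s5, s6, s7}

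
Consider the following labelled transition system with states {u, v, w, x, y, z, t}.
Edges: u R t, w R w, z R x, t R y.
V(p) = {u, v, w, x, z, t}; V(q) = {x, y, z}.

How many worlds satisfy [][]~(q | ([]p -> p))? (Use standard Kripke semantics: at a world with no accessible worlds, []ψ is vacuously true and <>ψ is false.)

5

Let φ = [][]~(q | ([]p -> p)). Evaluate φ at each world:
  u (successors {t}): φ is false.
  v (successors ∅): φ is true.
  w (successors {w}): φ is false.
  x (successors ∅): φ is true.
  y (successors ∅): φ is true.
  z (successors {x}): φ is true.
  t (successors {y}): φ is true.
For instance, at u:
  At u: [][]~(q | ([]p -> p)) requires []~(q | ([]p -> p)) at every successor {t}.
    []~(q | ([]p -> p)) fails at t, so [][]~(q | ([]p -> p)) is false at u.
      At t: []~(q | ([]p -> p)) requires ~(q | ([]p -> p)) at every successor {y}.
        ~(q | ([]p -> p)) fails at y, so []~(q | ([]p -> p)) is false at t.
Satisfying worlds: {v, x, y, z, t}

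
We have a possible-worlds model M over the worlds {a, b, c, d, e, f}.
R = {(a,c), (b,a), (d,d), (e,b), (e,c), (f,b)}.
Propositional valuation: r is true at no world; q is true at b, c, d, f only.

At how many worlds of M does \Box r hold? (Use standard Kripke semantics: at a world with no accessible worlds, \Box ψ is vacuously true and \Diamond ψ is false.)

1

Let φ = \Box r. Evaluate φ at each world:
  a (successors {c}): φ is false.
  b (successors {a}): φ is false.
  c (successors ∅): φ is true.
  d (successors {d}): φ is false.
  e (successors {b, c}): φ is false.
  f (successors {b}): φ is false.
For instance, at a:
  At a: \Box r requires r at every successor {c}.
    r fails at c, so \Box r is false at a.
Satisfying worlds: {c}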